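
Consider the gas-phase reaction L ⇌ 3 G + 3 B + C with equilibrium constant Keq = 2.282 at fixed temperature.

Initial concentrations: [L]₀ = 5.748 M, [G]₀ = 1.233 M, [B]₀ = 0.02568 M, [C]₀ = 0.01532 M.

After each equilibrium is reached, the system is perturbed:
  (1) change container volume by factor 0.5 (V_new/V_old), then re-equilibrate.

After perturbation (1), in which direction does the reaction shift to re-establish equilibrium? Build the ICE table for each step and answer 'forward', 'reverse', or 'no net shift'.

Q₀ = 8.4609e-08 vs Keq = 2.282 ⇒ Q<K, forward
Step 1:
                   L          G          B          C
  init         5.748      1.233    0.02568    0.01532
  Δ          -0.4076      1.223      1.223     0.4076
  eq            5.34      2.456      1.248     0.4229
  solve Keq expr → x = 0.4076; check Q = 2.282
Then change container volume by factor 0.5 (V_new/V_old).
Step 2:
                   L          G          B          C
  init         10.68      4.912      2.497     0.8458
  Δ           0.4546     -1.364     -1.364    -0.4546
  eq           11.14      3.548      1.133     0.3912
  solve Keq expr → x = -0.4546; check Q = 2.282

Direction: reverse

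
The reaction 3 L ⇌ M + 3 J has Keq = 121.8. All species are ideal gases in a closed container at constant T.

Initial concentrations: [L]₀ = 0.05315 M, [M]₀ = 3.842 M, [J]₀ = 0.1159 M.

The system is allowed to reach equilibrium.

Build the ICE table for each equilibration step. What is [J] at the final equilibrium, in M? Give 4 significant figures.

Q₀ = 39.84 vs Keq = 121.8 ⇒ Q<K, forward
Step 1:
                  L         M         J
  init      0.05315     3.842    0.1159
  Δ        -0.01255  0.004183   0.01255
  eq         0.0406     3.846    0.1284
  solve Keq expr → x = 0.004183; check Q = 121.8

[J]_eq = 0.1284 M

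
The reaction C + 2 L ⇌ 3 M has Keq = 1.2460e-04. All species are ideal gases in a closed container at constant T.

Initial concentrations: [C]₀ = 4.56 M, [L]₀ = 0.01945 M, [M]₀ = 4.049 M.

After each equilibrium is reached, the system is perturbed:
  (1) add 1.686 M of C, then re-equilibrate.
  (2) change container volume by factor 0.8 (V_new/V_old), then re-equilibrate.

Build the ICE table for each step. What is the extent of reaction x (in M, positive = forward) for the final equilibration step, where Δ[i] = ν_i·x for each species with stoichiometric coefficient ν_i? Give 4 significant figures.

Q₀ = 3.8480e+04 vs Keq = 1.2460e-04 ⇒ Q>K, reverse
Step 1:
                   C          L          M
  Initial       4.56    0.01945      4.049
  Change       1.293      2.586     -3.879
  Equil        5.853      2.605     0.1704
  solve Keq expr → x = -1.293; check Q = 1.2460e-04
Then add 1.686 M of C.
Step 2:
                   C          L          M
  Initial      7.539      2.605     0.1704
  Change   -0.004835   -0.00967    0.01451
  Equil        7.534      2.595     0.1849
  solve Keq expr → x = 0.004835; check Q = 1.2460e-04
Then change container volume by factor 0.8 (V_new/V_old).
Step 3:
                   C          L          M
  Initial      9.418      3.244     0.2312
  Change           0          0          0
  Equil        9.418      3.244     0.2312
  solve Keq expr → x = 0; check Q = 1.2460e-04

x = 0 M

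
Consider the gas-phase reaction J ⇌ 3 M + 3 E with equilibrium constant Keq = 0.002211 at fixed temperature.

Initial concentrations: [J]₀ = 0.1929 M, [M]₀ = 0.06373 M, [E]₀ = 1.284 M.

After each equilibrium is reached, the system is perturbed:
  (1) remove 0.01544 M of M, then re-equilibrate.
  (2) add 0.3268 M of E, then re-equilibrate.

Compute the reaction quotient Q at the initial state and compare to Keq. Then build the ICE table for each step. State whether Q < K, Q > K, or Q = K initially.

Q₀ = 0.00284; Q > K (proceeds reverse)

Q₀ = 0.00284 vs Keq = 0.002211 ⇒ Q>K, reverse
Step 1:
                  J         M         E
  I          0.1929   0.06373     1.284
  C        0.001576 -0.004729 -0.004729
  E          0.1945     0.059     1.279
  solve Keq expr → x = -0.001576; check Q = 0.002211
Then remove 0.01544 M of M.
Step 2:
                  J         M         E
  I          0.1945   0.04356     1.279
  C       -0.004769   0.01431   0.01431
  E          0.1897   0.05787     1.294
  solve Keq expr → x = 0.004769; check Q = 0.002211
Then add 0.3268 M of E.
Step 3:
                  J         M         E
  I          0.1897   0.05787      1.62
  C        0.003685  -0.01105  -0.01105
  E          0.1934   0.04681     1.609
  solve Keq expr → x = -0.003685; check Q = 0.002211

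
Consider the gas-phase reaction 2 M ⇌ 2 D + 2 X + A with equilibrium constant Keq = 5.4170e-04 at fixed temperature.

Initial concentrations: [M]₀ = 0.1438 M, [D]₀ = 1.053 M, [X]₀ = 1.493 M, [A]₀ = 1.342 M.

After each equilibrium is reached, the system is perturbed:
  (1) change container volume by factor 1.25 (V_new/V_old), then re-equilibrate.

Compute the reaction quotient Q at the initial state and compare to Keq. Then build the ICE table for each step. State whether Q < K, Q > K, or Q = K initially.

Q₀ = 160.4; Q > K (proceeds reverse)

Q₀ = 160.4 vs Keq = 5.4170e-04 ⇒ Q>K, reverse
Step 1:
                   M          D          X          A
  init        0.1438      1.053      1.493      1.342
  Δ           0.9951    -0.9951    -0.9951    -0.4975
  eq           1.139    0.05793     0.4979     0.8445
  solve Keq expr → x = -0.4975; check Q = 5.4170e-04
Then change container volume by factor 1.25 (V_new/V_old).
Step 2:
                   M          D          X          A
  init        0.9111    0.04634     0.3983     0.6756
  Δ         -0.01476    0.01476    0.01476   0.007382
  eq          0.8963    0.06111     0.4131      0.683
  solve Keq expr → x = 0.007382; check Q = 5.4170e-04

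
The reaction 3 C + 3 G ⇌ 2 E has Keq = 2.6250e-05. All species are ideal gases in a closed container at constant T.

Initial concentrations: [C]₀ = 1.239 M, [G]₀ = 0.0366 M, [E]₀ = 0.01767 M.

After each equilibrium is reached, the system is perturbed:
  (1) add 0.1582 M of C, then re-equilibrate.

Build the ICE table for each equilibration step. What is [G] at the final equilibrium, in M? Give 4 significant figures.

Q₀ = 3.348 vs Keq = 2.6250e-05 ⇒ Q>K, reverse
Step 1:
                  C         G         E
  init        1.239    0.0366   0.01767
  Δ         0.02633   0.02633  -0.01755
  eq          1.265   0.06293 1.1513e-04
  solve Keq expr → x = -0.008777; check Q = 2.6250e-05
Then add 0.1582 M of C.
Step 2:
                  C         G         E
  init        1.424   0.06293 1.1513e-04
  Δ       -3.3209e-05 -3.3209e-05 2.2139e-05
  eq          1.423    0.0629 1.3727e-04
  solve Keq expr → x = 1.1070e-05; check Q = 2.6250e-05

[G]_eq = 0.0629 M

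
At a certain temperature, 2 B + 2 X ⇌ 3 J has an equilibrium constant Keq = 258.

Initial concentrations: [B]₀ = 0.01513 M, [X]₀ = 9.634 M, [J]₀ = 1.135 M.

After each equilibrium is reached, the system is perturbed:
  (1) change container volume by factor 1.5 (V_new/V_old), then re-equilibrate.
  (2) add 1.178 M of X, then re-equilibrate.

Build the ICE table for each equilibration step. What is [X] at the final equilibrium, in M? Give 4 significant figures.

Q₀ = 68.82 vs Keq = 258 ⇒ Q<K, forward
Step 1:
                  B         X         J
  init      0.01513     9.634     1.135
  Δ       -0.007198 -0.007198    0.0108
  eq       0.007932     9.627     1.146
  solve Keq expr → x = 0.003599; check Q = 258
Then change container volume by factor 1.5 (V_new/V_old).
Step 2:
                  B         X         J
  init     0.005288     6.418    0.7639
  Δ        0.001165  0.001165 -0.001748
  eq       0.006453     6.419    0.7621
  solve Keq expr → x = -5.8252e-04; check Q = 258
Then add 1.178 M of X.
Step 3:
                  B         X         J
  init     0.006453     7.597    0.7621
  Δ       -9.8403e-04 -9.8403e-04  0.001476
  eq       0.005469     7.596    0.7636
  solve Keq expr → x = 4.9202e-04; check Q = 258

[X]_eq = 7.596 M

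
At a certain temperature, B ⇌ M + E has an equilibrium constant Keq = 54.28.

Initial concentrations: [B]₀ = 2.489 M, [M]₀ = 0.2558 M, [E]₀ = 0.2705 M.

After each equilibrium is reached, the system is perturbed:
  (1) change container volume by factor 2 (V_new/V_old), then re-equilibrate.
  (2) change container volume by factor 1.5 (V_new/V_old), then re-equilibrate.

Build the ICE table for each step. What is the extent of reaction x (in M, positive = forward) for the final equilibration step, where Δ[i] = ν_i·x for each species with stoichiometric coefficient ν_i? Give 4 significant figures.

Q₀ = 0.0278 vs Keq = 54.28 ⇒ Q<K, forward
Step 1:
                   B          M          E
  I            2.489     0.2558     0.2705
  C           -2.362      2.362      2.362
  E            0.127      2.618      2.633
  solve Keq expr → x = 2.362; check Q = 54.28
Then change container volume by factor 2 (V_new/V_old).
Step 2:
                   B          M          E
  I          0.06348      1.309      1.316
  C         -0.03026    0.03026    0.03026
  E          0.03322      1.339      1.347
  solve Keq expr → x = 0.03026; check Q = 54.28
Then change container volume by factor 1.5 (V_new/V_old).
Step 3:
                   B          M          E
  I          0.02215     0.8928     0.8977
  C        -0.007146   0.007146   0.007146
  E            0.015     0.8999     0.9048
  solve Keq expr → x = 0.007146; check Q = 54.28

x = 0.007146 M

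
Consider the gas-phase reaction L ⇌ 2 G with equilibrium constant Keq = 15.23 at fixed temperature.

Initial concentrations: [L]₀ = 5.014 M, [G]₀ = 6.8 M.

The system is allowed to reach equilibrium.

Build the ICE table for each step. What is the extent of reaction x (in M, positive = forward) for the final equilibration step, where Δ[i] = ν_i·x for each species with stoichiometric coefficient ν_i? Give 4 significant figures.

Q₀ = 9.222 vs Keq = 15.23 ⇒ Q<K, forward
Step 1:
                  L         G
  Initial     5.014       6.8
  Change    -0.6679     1.336
  Equil       4.346     8.136
  solve Keq expr → x = 0.6679; check Q = 15.23

x = 0.6679 M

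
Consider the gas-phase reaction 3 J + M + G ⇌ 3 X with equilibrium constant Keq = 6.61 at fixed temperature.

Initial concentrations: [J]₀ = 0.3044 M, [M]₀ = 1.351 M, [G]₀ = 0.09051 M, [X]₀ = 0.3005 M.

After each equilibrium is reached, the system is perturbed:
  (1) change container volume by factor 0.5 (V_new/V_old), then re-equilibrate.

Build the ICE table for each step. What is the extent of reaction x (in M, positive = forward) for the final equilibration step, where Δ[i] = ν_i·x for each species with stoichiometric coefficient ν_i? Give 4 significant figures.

x = 0.03813 M

Q₀ = 7.868 vs Keq = 6.61 ⇒ Q>K, reverse
Step 1:
                   J          M          G          X
  I           0.3044      1.351    0.09051     0.3005
  C         0.007341   0.002447   0.002447  -0.007341
  E           0.3117      1.353    0.09296     0.2932
  solve Keq expr → x = -0.002447; check Q = 6.61
Then change container volume by factor 0.5 (V_new/V_old).
Step 2:
                   J          M          G          X
  I           0.6235      2.707     0.1859     0.5863
  C          -0.1144   -0.03813   -0.03813     0.1144
  E           0.5091      2.669     0.1478     0.7007
  solve Keq expr → x = 0.03813; check Q = 6.61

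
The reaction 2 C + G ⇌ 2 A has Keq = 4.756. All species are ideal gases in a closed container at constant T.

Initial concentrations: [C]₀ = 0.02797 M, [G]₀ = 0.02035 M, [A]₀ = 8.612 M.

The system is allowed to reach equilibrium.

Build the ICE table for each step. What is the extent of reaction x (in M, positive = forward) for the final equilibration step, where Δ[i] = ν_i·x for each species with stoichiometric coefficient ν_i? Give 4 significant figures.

Q₀ = 4.6586e+06 vs Keq = 4.756 ⇒ Q>K, reverse
Step 1:
                    C           G           A
  Initial     0.02797     0.02035       8.612
  Change        2.478       1.239      -2.478
  Equil         2.506       1.259       6.134
  solve Keq expr → x = -1.239; check Q = 4.756

x = -1.239 M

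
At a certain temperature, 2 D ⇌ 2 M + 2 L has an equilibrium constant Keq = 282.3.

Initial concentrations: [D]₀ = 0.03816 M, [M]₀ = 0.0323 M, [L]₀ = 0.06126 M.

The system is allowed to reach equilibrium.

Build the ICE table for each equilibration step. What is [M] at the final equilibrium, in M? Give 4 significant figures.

[M]_eq = 0.07005 M

Q₀ = 0.002689 vs Keq = 282.3 ⇒ Q<K, forward
Step 1:
                    D           M           L
  init        0.03816      0.0323     0.06126
  Δ          -0.03775     0.03775     0.03775
  eq       4.1276e-04     0.07005     0.09901
  solve Keq expr → x = 0.01887; check Q = 282.3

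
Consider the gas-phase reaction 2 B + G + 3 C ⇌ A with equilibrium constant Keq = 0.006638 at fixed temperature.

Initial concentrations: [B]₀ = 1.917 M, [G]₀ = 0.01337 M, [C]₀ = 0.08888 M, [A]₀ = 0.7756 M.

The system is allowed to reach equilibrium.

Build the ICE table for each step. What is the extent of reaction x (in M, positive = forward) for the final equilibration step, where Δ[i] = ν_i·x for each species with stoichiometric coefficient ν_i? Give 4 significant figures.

Q₀ = 2.2483e+04 vs Keq = 0.006638 ⇒ Q>K, reverse
Step 1:
                  B         G         C         A
  init        1.917   0.01337   0.08888    0.7756
  Δ           1.136    0.5681     1.704   -0.5681
  eq          3.053    0.5815     1.793    0.2075
  solve Keq expr → x = -0.5681; check Q = 0.006638

x = -0.5681 M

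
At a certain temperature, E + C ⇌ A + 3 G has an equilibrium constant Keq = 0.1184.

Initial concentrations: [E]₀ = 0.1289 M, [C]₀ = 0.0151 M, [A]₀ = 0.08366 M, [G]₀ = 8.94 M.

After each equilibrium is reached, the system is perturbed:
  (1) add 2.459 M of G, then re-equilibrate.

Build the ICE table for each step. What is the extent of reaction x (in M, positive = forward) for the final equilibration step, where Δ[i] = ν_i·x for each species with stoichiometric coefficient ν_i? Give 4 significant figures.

x = -1.9946e-06 M

Q₀ = 3.0711e+04 vs Keq = 0.1184 ⇒ Q>K, reverse
Step 1:
                  E         C         A         G
  init       0.1289    0.0151   0.08366      8.94
  Δ         0.08366   0.08366  -0.08366    -0.251
  eq         0.2126   0.09876 3.7886e-06     8.689
  solve Keq expr → x = -0.08366; check Q = 0.1184
Then add 2.459 M of G.
Step 2:
                  E         C         A         G
  init       0.2126   0.09876 3.7886e-06     11.15
  Δ       1.9946e-06 1.9946e-06 -1.9946e-06 -5.9839e-06
  eq         0.2126   0.09876 1.7939e-06     11.15
  solve Keq expr → x = -1.9946e-06; check Q = 0.1184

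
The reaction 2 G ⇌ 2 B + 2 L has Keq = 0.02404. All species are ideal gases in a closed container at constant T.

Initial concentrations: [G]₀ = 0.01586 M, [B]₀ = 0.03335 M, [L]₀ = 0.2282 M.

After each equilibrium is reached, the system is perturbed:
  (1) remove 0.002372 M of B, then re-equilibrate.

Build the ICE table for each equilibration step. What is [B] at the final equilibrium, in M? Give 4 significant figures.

Q₀ = 0.2303 vs Keq = 0.02404 ⇒ Q>K, reverse
Step 1:
                  G         B         L
  I         0.01586   0.03335    0.2282
  C         0.01276  -0.01276  -0.01276
  E         0.02862   0.02059    0.2154
  solve Keq expr → x = -0.006378; check Q = 0.02404
Then remove 0.002372 M of B.
Step 2:
                  G         B         L
  I         0.02862   0.01822    0.2154
  C        -0.00131   0.00131   0.00131
  E         0.02731   0.01953    0.2168
  solve Keq expr → x = 6.5513e-04; check Q = 0.02404

[B]_eq = 0.01953 M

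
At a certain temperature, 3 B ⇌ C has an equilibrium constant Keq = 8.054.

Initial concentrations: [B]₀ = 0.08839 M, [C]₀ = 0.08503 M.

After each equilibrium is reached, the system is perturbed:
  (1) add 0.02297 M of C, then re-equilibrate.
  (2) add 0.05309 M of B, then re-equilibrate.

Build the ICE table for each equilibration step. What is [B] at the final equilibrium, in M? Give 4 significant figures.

Q₀ = 123.1 vs Keq = 8.054 ⇒ Q>K, reverse
Step 1:
                  B         C
  init      0.08839   0.08503
  Δ         0.09818  -0.03273
  eq         0.1866    0.0523
  solve Keq expr → x = -0.03273; check Q = 8.054
Then add 0.02297 M of C.
Step 2:
                  B         C
  init       0.1866   0.07527
  Δ         0.01824  -0.00608
  eq         0.2048   0.06919
  solve Keq expr → x = -0.00608; check Q = 8.054
Then add 0.05309 M of B.
Step 3:
                  B         C
  init       0.2579   0.06919
  Δ        -0.04054   0.01351
  eq         0.2174   0.08271
  solve Keq expr → x = 0.01351; check Q = 8.054

[B]_eq = 0.2174 M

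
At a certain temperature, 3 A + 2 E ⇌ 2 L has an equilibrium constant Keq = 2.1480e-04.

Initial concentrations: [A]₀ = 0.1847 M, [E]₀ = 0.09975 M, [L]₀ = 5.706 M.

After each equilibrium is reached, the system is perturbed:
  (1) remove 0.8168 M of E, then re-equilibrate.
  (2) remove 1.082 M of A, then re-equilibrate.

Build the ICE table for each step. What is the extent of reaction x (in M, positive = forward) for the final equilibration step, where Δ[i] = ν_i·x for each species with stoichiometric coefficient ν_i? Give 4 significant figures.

x = -0.07683 M

Q₀ = 5.1932e+05 vs Keq = 2.1480e-04 ⇒ Q>K, reverse
Step 1:
                  A         E         L
  Initial    0.1847   0.09975     5.706
  Change      6.727     4.485    -4.485
  Equil       6.912     4.585     1.221
  solve Keq expr → x = -2.242; check Q = 2.1480e-04
Then remove 0.8168 M of E.
Step 2:
                  A         E         L
  Initial     6.912     3.768     1.221
  Change      0.203    0.1354   -0.1354
  Equil       7.115     3.903     1.086
  solve Keq expr → x = -0.06768; check Q = 2.1480e-04
Then remove 1.082 M of A.
Step 3:
                  A         E         L
  Initial     6.033     3.903     1.086
  Change     0.2305    0.1537   -0.1537
  Equil       6.264     4.057    0.9321
  solve Keq expr → x = -0.07683; check Q = 2.1480e-04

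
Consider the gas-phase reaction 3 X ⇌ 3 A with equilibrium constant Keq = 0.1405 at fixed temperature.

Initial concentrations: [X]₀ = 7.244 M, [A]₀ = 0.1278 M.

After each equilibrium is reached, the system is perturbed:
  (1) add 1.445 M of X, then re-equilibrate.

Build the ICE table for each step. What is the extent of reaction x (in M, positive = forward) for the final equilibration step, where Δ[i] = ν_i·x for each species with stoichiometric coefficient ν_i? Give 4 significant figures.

Q₀ = 5.4911e-06 vs Keq = 0.1405 ⇒ Q<K, forward
Step 1:
                   X          A
  I            7.244     0.1278
  C           -2.394      2.394
  E             4.85      2.522
  solve Keq expr → x = 0.7979; check Q = 0.1405
Then add 1.445 M of X.
Step 2:
                   X          A
  I            6.295      2.522
  C          -0.4943     0.4943
  E            5.801      3.016
  solve Keq expr → x = 0.1648; check Q = 0.1405

x = 0.1648 M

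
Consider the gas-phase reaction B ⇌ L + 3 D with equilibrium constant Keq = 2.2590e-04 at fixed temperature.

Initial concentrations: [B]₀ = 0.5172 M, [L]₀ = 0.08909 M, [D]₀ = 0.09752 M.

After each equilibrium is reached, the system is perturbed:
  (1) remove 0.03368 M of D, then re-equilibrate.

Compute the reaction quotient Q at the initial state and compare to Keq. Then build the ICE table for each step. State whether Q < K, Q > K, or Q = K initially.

Q₀ = 1.5975e-04; Q < K (proceeds forward)

Q₀ = 1.5975e-04 vs Keq = 2.2590e-04 ⇒ Q<K, forward
Step 1:
                    B           L           D
  I            0.5172     0.08909     0.09752
  C         -0.003441    0.003441     0.01032
  E            0.5138     0.09253      0.1078
  solve Keq expr → x = 0.003441; check Q = 2.2590e-04
Then remove 0.03368 M of D.
Step 2:
                    B           L           D
  I            0.5138     0.09253     0.07416
  C         -0.009816    0.009816     0.02945
  E            0.5039      0.1023      0.1036
  solve Keq expr → x = 0.009816; check Q = 2.2590e-04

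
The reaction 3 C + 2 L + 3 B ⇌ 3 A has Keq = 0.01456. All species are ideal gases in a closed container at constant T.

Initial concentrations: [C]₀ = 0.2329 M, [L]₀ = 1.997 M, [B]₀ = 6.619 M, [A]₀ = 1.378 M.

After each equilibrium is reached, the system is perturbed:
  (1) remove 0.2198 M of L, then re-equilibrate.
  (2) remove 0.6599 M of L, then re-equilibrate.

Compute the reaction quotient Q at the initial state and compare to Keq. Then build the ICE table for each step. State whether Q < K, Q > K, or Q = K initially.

Q₀ = 0.1791; Q > K (proceeds reverse)

Q₀ = 0.1791 vs Keq = 0.01456 ⇒ Q>K, reverse
Step 1:
                    C           L           B           A
  init         0.2329       1.997       6.619       1.378
  Δ            0.1963      0.1309      0.1963     -0.1963
  eq           0.4292       2.128       6.815       1.182
  solve Keq expr → x = -0.06544; check Q = 0.01456
Then remove 0.2198 M of L.
Step 2:
                    C           L           B           A
  init         0.4292       1.908       6.815       1.182
  Δ           0.02072     0.01381     0.02072    -0.02072
  eq           0.4499       1.922       6.836       1.161
  solve Keq expr → x = -0.006907; check Q = 0.01456
Then remove 0.6599 M of L.
Step 3:
                    C           L           B           A
  init         0.4499       1.262       6.836       1.161
  Δ           0.08186     0.05458     0.08186    -0.08186
  eq           0.5318       1.317       6.918       1.079
  solve Keq expr → x = -0.02729; check Q = 0.01456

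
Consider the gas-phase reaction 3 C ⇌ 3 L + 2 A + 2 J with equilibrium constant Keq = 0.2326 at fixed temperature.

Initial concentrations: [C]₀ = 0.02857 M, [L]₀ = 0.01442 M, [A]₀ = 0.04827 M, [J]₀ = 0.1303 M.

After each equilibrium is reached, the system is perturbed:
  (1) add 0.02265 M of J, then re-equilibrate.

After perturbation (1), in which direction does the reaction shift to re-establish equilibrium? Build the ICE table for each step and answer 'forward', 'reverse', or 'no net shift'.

Q₀ = 5.0864e-06 vs Keq = 0.2326 ⇒ Q<K, forward
Step 1:
                  C         L         A         J
  Initial   0.02857   0.01442   0.04827    0.1303
  Change   -0.02562   0.02562   0.01708   0.01708
  Equil    0.002947   0.04004   0.06535    0.1474
  solve Keq expr → x = 0.008541; check Q = 0.2326
Then add 0.02265 M of J.
Step 2:
                  C         L         A         J
  Initial  0.002947   0.04004   0.06535      0.17
  Change  2.6522e-04 -2.6522e-04 -1.7681e-04 -1.7681e-04
  Equil    0.003213   0.03978   0.06517    0.1699
  solve Keq expr → x = -8.8406e-05; check Q = 0.2326

Direction: reverse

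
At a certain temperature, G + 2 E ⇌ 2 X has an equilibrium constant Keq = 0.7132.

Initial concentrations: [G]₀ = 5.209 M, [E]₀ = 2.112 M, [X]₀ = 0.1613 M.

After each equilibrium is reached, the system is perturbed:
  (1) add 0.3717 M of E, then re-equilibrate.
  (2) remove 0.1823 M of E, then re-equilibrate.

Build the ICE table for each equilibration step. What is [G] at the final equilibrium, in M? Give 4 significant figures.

Q₀ = 0.00112 vs Keq = 0.7132 ⇒ Q<K, forward
Step 1:
                    G           E           X
  I             5.209       2.112      0.1613
  C           -0.6505      -1.301       1.301
  E             4.558       0.811       1.462
  solve Keq expr → x = 0.6505; check Q = 0.7132
Then add 0.3717 M of E.
Step 2:
                    G           E           X
  I             4.558       1.183       1.462
  C           -0.1156     -0.2313      0.2313
  E             4.443      0.9514       1.694
  solve Keq expr → x = 0.1156; check Q = 0.7132
Then remove 0.1823 M of E.
Step 3:
                    G           E           X
  I             4.443      0.7691       1.694
  C           0.05657      0.1131     -0.1131
  E             4.499      0.8823        1.58
  solve Keq expr → x = -0.05657; check Q = 0.7132

[G]_eq = 4.499 M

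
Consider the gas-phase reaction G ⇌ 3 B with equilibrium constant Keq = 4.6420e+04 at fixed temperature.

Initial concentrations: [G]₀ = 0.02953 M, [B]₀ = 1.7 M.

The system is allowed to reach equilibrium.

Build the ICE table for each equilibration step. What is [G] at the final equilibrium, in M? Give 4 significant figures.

[G]_eq = 1.2319e-04 M

Q₀ = 166.4 vs Keq = 4.6420e+04 ⇒ Q<K, forward
Step 1:
                  G         B
  init      0.02953       1.7
  Δ        -0.02941   0.08822
  eq      1.2319e-04     1.788
  solve Keq expr → x = 0.02941; check Q = 4.6420e+04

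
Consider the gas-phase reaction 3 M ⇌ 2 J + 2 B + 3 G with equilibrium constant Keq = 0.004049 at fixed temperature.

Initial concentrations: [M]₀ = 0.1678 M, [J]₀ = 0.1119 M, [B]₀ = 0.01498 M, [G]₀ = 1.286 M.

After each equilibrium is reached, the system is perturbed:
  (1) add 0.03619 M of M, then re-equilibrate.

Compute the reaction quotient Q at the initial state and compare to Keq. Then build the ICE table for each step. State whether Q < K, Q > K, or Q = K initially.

Q₀ = 0.001265; Q < K (proceeds forward)

Q₀ = 0.001265 vs Keq = 0.004049 ⇒ Q<K, forward
Step 1:
                   M          J          B          G
  I           0.1678     0.1119    0.01498      1.286
  C         -0.01112   0.007411   0.007411    0.01112
  E           0.1567     0.1193    0.02239      1.297
  solve Keq expr → x = 0.003705; check Q = 0.004049
Then add 0.03619 M of M.
Step 2:
                   M          J          B          G
  I           0.1929     0.1193    0.02239      1.297
  C        -0.007525   0.005016   0.005016   0.007525
  E           0.1853     0.1243    0.02741      1.305
  solve Keq expr → x = 0.002508; check Q = 0.004049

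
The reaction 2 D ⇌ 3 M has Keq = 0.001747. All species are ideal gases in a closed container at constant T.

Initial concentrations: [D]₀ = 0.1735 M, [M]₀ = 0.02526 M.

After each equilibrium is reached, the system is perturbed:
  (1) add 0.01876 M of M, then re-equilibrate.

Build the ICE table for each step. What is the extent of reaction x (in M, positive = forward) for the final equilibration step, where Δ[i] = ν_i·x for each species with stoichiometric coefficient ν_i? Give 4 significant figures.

x = -0.005704 M

Q₀ = 5.3543e-04 vs Keq = 0.001747 ⇒ Q<K, forward
Step 1:
                   D          M
  Initial     0.1735    0.02526
  Change    -0.00742    0.01113
  Equil       0.1661    0.03639
  solve Keq expr → x = 0.00371; check Q = 0.001747
Then add 0.01876 M of M.
Step 2:
                   D          M
  Initial     0.1661    0.05515
  Change     0.01141   -0.01711
  Equil       0.1775    0.03804
  solve Keq expr → x = -0.005704; check Q = 0.001747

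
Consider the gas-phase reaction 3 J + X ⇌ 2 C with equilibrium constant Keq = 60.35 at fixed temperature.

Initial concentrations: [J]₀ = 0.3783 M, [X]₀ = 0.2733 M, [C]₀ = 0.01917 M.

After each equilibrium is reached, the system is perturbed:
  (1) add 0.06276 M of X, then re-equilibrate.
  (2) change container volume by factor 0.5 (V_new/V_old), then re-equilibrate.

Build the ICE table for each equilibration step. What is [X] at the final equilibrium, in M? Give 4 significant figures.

[X]_eq = 0.4808 M

Q₀ = 0.02484 vs Keq = 60.35 ⇒ Q<K, forward
Step 1:
                  J         X         C
  Initial    0.3783    0.2733   0.01917
  Change    -0.2387  -0.07957    0.1591
  Equil      0.1396    0.1937    0.1783
  solve Keq expr → x = 0.07957; check Q = 60.35
Then add 0.06276 M of X.
Step 2:
                  J         X         C
  Initial    0.1396    0.2565    0.1783
  Change  -0.009086 -0.003029  0.006058
  Equil      0.1305    0.2535    0.1844
  solve Keq expr → x = 0.003029; check Q = 60.35
Then change container volume by factor 0.5 (V_new/V_old).
Step 3:
                  J         X         C
  Initial     0.261    0.5069    0.3687
  Change   -0.07823  -0.02608   0.05215
  Equil      0.1828    0.4808    0.4209
  solve Keq expr → x = 0.02608; check Q = 60.35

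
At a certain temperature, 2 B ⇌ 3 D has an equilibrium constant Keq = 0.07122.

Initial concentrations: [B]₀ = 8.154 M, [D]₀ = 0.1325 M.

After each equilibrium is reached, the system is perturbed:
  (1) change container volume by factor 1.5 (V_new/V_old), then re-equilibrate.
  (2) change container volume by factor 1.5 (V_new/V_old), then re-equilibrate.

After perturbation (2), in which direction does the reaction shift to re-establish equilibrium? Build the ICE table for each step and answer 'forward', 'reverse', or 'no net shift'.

Q₀ = 3.4987e-05 vs Keq = 0.07122 ⇒ Q<K, forward
Step 1:
                    B           D
  init          8.154      0.1325
  Δ           -0.9431       1.415
  eq            7.211       1.547
  solve Keq expr → x = 0.4715; check Q = 0.07122
Then change container volume by factor 1.5 (V_new/V_old).
Step 2:
                    B           D
  init          4.807       1.031
  Δ          -0.08969      0.1345
  eq            4.718       1.166
  solve Keq expr → x = 0.04484; check Q = 0.07122
Then change container volume by factor 1.5 (V_new/V_old).
Step 3:
                    B           D
  init          3.145      0.7773
  Δ          -0.06659     0.09988
  eq            3.078      0.8772
  solve Keq expr → x = 0.03329; check Q = 0.07122

Direction: forward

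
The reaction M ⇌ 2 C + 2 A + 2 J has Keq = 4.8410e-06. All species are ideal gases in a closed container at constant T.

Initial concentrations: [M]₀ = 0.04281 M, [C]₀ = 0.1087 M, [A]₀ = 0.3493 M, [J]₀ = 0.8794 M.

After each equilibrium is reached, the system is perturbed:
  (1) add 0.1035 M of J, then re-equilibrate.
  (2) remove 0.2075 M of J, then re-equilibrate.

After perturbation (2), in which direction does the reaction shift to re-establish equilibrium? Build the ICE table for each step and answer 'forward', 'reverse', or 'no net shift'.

Direction: forward

Q₀ = 0.02604 vs Keq = 4.8410e-06 ⇒ Q>K, reverse
Step 1:
                   M          C          A          J
  init       0.04281     0.1087     0.3493     0.8794
  Δ          0.05255    -0.1051    -0.1051    -0.1051
  eq         0.09536   0.003594     0.2442     0.7743
  solve Keq expr → x = -0.05255; check Q = 4.8410e-06
Then add 0.1035 M of J.
Step 2:
                   M          C          A          J
  init       0.09536   0.003594     0.2442     0.8778
  Δ       2.0670e-04 -4.1340e-04 -4.1340e-04 -4.1340e-04
  eq         0.09557    0.00318     0.2438     0.8774
  solve Keq expr → x = -2.0670e-04; check Q = 4.8410e-06
Then remove 0.2075 M of J.
Step 3:
                   M          C          A          J
  init       0.09557    0.00318     0.2438     0.6699
  Δ       -4.7631e-04 9.5262e-04 9.5262e-04 9.5262e-04
  eq         0.09509   0.004133     0.2447     0.6708
  solve Keq expr → x = 4.7631e-04; check Q = 4.8410e-06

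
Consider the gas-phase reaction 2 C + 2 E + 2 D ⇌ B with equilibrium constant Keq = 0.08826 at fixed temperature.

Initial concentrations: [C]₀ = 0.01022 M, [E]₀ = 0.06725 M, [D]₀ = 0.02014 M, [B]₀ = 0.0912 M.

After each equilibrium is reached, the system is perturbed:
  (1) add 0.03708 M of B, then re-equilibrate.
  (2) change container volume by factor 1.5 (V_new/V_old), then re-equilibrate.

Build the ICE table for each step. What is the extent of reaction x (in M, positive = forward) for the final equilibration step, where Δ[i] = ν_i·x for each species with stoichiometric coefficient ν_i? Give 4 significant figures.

x = -2.9122e-05 M

Q₀ = 4.7598e+08 vs Keq = 0.08826 ⇒ Q>K, reverse
Step 1:
                  C         E         D         B
  I         0.01022   0.06725   0.02014    0.0912
  C          0.1824    0.1824    0.1824  -0.09119
  E          0.1926    0.2496    0.2025 8.3685e-06
  solve Keq expr → x = -0.09119; check Q = 0.08826
Then add 0.03708 M of B.
Step 2:
                  C         E         D         B
  I          0.1926    0.2496    0.2025   0.03709
  C         0.07408   0.07408   0.07408  -0.03704
  E          0.2667    0.3237    0.2766 5.0322e-05
  solve Keq expr → x = -0.03704; check Q = 0.08826
Then change container volume by factor 1.5 (V_new/V_old).
Step 3:
                  C         E         D         B
  I          0.1778    0.2158    0.1844 3.3548e-05
  C       5.8244e-05 5.8244e-05 5.8244e-05 -2.9122e-05
  E          0.1778    0.2159    0.1845 4.4259e-06
  solve Keq expr → x = -2.9122e-05; check Q = 0.08826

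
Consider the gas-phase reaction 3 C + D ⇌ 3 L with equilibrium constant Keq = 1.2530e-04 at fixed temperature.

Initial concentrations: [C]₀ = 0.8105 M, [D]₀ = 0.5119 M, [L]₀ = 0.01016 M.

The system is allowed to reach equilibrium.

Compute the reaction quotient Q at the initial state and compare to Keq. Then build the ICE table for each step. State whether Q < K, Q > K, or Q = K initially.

Q₀ = 3.8480e-06 vs Keq = 1.2530e-04 ⇒ Q<K, forward
Step 1:
                    C           D           L
  Initial      0.8105      0.5119     0.01016
  Change     -0.02129   -0.007095     0.02129
  Equil        0.7892      0.5048     0.03145
  solve Keq expr → x = 0.007095; check Q = 1.2530e-04

Q₀ = 3.8480e-06; Q < K (proceeds forward)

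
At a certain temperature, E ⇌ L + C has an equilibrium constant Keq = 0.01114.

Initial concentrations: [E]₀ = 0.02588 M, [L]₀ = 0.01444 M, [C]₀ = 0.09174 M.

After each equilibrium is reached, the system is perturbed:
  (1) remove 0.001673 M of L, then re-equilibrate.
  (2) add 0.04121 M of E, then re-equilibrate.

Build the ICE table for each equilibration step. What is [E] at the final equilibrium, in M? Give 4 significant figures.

[E]_eq = 0.07088 M

Q₀ = 0.05119 vs Keq = 0.01114 ⇒ Q>K, reverse
Step 1:
                  E         L         C
  Initial   0.02588   0.01444   0.09174
  Change   0.009624 -0.009624 -0.009624
  Equil      0.0355  0.004816   0.08212
  solve Keq expr → x = -0.009624; check Q = 0.01114
Then remove 0.001673 M of L.
Step 2:
                  E         L         C
  Initial    0.0355  0.003143   0.08212
  Change  -0.001405  0.001405  0.001405
  Equil      0.0341  0.004548   0.08352
  solve Keq expr → x = 0.001405; check Q = 0.01114
Then add 0.04121 M of E.
Step 3:
                  E         L         C
  Initial   0.07531  0.004548   0.08352
  Change   -0.00443   0.00443   0.00443
  Equil     0.07088  0.008978   0.08795
  solve Keq expr → x = 0.00443; check Q = 0.01114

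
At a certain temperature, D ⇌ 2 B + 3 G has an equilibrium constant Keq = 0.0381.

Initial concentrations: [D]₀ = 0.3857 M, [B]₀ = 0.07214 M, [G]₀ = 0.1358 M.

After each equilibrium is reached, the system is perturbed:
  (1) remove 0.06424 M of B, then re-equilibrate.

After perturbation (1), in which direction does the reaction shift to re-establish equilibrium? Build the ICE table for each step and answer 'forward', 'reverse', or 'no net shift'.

Direction: forward

Q₀ = 3.3791e-05 vs Keq = 0.0381 ⇒ Q<K, forward
Step 1:
                  D         B         G
  init       0.3857   0.07214    0.1358
  Δ         -0.1155    0.2309    0.3464
  eq         0.2702    0.3031    0.4822
  solve Keq expr → x = 0.1155; check Q = 0.0381
Then remove 0.06424 M of B.
Step 2:
                  D         B         G
  init       0.2702    0.2388    0.4822
  Δ        -0.01265   0.02529   0.03794
  eq         0.2576    0.2641    0.5201
  solve Keq expr → x = 0.01265; check Q = 0.0381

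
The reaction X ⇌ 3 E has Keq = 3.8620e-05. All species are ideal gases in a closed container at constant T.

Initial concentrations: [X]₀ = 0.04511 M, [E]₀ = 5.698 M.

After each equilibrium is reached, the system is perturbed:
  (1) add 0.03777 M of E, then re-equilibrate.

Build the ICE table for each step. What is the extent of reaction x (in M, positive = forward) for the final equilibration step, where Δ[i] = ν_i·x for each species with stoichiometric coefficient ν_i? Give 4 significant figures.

x = -0.01256 M

Q₀ = 4101 vs Keq = 3.8620e-05 ⇒ Q>K, reverse
Step 1:
                   X          E
  init       0.04511      5.698
  Δ            1.885     -5.656
  eq            1.93    0.04209
  solve Keq expr → x = -1.885; check Q = 3.8620e-05
Then add 0.03777 M of E.
Step 2:
                   X          E
  init          1.93    0.07986
  Δ          0.01256   -0.03768
  eq           1.943    0.04218
  solve Keq expr → x = -0.01256; check Q = 3.8620e-05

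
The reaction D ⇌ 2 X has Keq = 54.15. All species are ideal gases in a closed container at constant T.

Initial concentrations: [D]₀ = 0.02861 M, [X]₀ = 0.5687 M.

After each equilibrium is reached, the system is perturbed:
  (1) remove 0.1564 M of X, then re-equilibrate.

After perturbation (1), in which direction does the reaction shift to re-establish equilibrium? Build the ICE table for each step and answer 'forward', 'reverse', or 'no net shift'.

Q₀ = 11.3 vs Keq = 54.15 ⇒ Q<K, forward
Step 1:
                   D          X
  I          0.02861     0.5687
  C         -0.02169    0.04338
  E         0.006919     0.6121
  solve Keq expr → x = 0.02169; check Q = 54.15
Then remove 0.1564 M of X.
Step 2:
                   D          X
  I         0.006919     0.4557
  C        -0.002983   0.005966
  E         0.003936     0.4616
  solve Keq expr → x = 0.002983; check Q = 54.15

Direction: forward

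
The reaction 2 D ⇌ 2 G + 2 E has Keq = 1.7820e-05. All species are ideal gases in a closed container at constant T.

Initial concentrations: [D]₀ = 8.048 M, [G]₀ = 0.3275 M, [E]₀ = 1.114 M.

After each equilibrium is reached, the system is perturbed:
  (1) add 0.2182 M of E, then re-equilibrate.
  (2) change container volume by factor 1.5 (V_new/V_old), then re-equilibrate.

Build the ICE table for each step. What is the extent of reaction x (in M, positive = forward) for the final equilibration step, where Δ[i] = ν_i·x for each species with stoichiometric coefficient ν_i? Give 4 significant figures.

x = 0.00536 M

Q₀ = 0.002055 vs Keq = 1.7820e-05 ⇒ Q>K, reverse
Step 1:
                  D         G         E
  Initial     8.048    0.3275     1.114
  Change     0.2851   -0.2851   -0.2851
  Equil       8.333   0.04244    0.8289
  solve Keq expr → x = -0.1425; check Q = 1.7820e-05
Then add 0.2182 M of E.
Step 2:
                  D         G         E
  Initial     8.333   0.04244     1.047
  Change   0.008532 -0.008532 -0.008532
  Equil       8.342    0.0339     1.039
  solve Keq expr → x = -0.004266; check Q = 1.7820e-05
Then change container volume by factor 1.5 (V_new/V_old).
Step 3:
                  D         G         E
  Initial     5.561    0.0226    0.6924
  Change   -0.01072   0.01072   0.01072
  Equil        5.55   0.03332    0.7031
  solve Keq expr → x = 0.00536; check Q = 1.7820e-05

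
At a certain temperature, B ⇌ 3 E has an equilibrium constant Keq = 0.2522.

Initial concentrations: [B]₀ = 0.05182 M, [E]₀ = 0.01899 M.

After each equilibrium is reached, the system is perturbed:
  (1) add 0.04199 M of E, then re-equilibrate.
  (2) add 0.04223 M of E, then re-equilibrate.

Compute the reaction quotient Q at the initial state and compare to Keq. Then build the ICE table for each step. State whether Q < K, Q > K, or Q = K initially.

Q₀ = 1.3215e-04; Q < K (proceeds forward)

Q₀ = 1.3215e-04 vs Keq = 0.2522 ⇒ Q<K, forward
Step 1:
                  B         E
  Initial   0.05182   0.01899
  Change   -0.04069    0.1221
  Equil     0.01113    0.1411
  solve Keq expr → x = 0.04069; check Q = 0.2522
Then add 0.04199 M of E.
Step 2:
                  B         E
  Initial   0.01113    0.1831
  Change   0.006355  -0.01907
  Equil     0.01749     0.164
  solve Keq expr → x = -0.006355; check Q = 0.2522
Then add 0.04223 M of E.
Step 3:
                  B         E
  Initial   0.01749    0.2062
  Change   0.007319  -0.02196
  Equil      0.0248    0.1843
  solve Keq expr → x = -0.007319; check Q = 0.2522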